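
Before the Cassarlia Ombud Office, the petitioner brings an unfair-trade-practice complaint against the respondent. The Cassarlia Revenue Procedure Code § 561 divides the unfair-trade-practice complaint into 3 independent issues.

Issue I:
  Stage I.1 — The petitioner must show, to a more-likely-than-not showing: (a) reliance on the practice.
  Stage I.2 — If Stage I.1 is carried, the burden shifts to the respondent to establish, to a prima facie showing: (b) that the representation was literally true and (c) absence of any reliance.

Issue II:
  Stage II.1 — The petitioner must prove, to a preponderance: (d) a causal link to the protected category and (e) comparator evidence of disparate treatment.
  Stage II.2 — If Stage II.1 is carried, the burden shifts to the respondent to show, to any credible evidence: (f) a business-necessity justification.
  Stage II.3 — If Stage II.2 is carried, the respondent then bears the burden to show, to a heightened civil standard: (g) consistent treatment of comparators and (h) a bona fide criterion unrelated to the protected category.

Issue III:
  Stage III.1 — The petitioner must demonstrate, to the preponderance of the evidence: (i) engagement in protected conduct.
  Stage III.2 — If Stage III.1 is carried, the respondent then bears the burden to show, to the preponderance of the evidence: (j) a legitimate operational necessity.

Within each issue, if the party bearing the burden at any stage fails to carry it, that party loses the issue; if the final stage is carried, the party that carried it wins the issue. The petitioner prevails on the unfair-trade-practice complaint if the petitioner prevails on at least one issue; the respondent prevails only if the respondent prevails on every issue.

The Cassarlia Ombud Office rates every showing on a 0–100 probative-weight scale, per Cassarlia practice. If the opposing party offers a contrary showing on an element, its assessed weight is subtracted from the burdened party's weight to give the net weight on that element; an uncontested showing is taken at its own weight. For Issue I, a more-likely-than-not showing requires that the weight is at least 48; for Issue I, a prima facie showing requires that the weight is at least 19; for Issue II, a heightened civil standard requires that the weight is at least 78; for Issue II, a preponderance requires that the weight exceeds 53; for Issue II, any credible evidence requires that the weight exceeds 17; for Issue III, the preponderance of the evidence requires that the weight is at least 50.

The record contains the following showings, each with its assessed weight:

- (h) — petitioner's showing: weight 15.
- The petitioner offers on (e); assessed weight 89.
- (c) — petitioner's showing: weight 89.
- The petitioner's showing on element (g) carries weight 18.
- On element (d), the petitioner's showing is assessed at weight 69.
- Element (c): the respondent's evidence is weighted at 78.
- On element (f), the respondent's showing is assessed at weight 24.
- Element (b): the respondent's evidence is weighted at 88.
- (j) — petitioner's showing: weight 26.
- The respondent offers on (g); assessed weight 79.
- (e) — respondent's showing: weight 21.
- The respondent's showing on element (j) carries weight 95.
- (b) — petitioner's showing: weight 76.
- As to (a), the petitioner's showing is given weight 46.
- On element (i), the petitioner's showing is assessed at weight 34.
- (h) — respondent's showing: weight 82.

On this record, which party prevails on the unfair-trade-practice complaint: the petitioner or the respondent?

petitioner

— Issue I —
At Stage I.1 the petitioner must meet a more-likely-than-not showing (weight is at least 48): on (a) the weight is 46, < 48, so (a) does not meet the standard.
  Stage I.1 not carried; the petitioner fails its burden.
So the respondent prevails on this issue.
— Issue II —
Stage II.1 (petitioner, a preponderance, weight exceeds 53): (d) 69 > 53 — meets; (e) net 89−21=68 > 53 — meets.
  All elements met. The burden passes to the respondent.
Stage II.2 (respondent, any credible evidence, weight exceeds 17): (f) 24 > 17 — meets.
  All elements met. The respondent retains the burden for Stage II.3.
Stage II.3 (respondent, a heightened civil standard, weight is at least 78): (g) net 79−18=61 < 78 — fails; (h) net 82−15=67 < 78 — fails.
  Not every element is met, so the respondent fails to carry Stage II.3.
The analysis ends at Stage II.3; the petitioner prevails on this issue.
— Issue III —
Stage III.1 — burden on petitioner; standard: the preponderance of the evidence (weight is at least 50).
    (i): 34 < 50 [not met]
  Stage III.1 not carried; the petitioner fails its burden.
The analysis ends at Stage III.1; the respondent prevails on this issue.
Per-issue: Issue I → respondent; Issue II → petitioner; Issue III → respondent. The petitioner must prevail on at least one issue; overall, the petitioner prevails.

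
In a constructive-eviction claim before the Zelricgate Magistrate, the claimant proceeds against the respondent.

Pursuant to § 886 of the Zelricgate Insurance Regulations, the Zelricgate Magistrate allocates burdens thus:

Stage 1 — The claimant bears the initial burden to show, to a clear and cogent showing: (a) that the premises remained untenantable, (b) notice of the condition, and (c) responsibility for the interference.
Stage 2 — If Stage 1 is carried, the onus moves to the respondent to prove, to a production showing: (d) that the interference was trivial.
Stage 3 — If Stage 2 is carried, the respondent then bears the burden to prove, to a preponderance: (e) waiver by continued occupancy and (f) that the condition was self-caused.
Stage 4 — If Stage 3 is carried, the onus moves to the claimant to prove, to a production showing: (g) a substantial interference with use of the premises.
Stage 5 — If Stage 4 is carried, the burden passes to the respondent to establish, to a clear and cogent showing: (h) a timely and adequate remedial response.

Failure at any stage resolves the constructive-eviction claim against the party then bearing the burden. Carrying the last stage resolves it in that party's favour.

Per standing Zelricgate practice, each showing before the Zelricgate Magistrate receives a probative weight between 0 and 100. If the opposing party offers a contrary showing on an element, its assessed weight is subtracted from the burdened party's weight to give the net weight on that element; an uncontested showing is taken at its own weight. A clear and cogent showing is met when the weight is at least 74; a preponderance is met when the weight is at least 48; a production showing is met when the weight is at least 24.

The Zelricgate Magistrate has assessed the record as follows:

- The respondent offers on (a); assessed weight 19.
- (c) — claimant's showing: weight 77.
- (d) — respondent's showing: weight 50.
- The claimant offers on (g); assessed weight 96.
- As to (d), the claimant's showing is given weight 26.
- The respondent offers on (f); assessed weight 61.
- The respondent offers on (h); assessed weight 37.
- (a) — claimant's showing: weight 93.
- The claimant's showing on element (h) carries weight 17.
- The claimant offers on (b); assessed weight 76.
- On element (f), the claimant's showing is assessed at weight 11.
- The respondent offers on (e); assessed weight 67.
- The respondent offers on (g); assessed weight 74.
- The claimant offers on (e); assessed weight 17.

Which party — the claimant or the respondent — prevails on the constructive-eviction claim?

Stage 1 (claimant, a clear and cogent showing, weight is at least 74): (a) net 93−19=74 ≥ 74 — meets; (b) 76 ≥ 74 — meets; (c) 77 ≥ 74 — meets.
  All elements met. The burden passes to the respondent.
Stage 2 (respondent, a production showing, weight is at least 24): (d) net 50−26=24 ≥ 24 — meets.
  All elements met. The respondent retains the burden for Stage 3.
Stage 3 (respondent, a preponderance, weight is at least 48): (e) net 67−17=50 ≥ 48 — meets; (f) net 61−11=50 ≥ 48 — meets.
  Stage 3 carried; the burden shifts to the claimant.
Stage 4 (claimant, a production showing, weight is at least 24): (g) net 96−74=22 < 24 — fails.
  Not every element is met, so the claimant fails to carry Stage 4.
The analysis ends at Stage 4; the respondent prevails.

respondent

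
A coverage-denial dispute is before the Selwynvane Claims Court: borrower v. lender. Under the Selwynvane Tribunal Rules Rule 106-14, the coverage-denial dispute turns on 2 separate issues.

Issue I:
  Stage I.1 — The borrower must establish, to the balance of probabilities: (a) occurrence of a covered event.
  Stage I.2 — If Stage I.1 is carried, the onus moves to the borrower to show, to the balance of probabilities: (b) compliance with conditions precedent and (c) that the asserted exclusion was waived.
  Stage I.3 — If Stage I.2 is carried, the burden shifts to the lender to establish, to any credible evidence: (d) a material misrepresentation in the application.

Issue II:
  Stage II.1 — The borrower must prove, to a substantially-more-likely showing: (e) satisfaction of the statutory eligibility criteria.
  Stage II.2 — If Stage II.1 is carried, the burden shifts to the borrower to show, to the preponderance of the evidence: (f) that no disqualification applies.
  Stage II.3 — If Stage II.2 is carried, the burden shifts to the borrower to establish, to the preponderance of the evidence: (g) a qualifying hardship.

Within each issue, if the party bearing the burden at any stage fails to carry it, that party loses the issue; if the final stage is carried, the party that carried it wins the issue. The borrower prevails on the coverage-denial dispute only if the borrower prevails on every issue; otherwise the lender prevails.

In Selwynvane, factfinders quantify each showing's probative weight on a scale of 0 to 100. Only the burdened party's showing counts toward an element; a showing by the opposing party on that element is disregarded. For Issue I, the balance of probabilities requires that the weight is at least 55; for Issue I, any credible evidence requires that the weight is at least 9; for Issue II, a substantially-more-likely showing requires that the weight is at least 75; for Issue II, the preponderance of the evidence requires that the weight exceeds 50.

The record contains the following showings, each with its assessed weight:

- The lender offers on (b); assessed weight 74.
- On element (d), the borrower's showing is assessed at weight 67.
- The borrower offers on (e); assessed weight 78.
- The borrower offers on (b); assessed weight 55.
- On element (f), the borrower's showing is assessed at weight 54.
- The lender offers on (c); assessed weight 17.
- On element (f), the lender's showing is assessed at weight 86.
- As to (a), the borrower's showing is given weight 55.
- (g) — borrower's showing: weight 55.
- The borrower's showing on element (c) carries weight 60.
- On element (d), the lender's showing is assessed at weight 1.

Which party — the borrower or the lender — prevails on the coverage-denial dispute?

borrower

— Issue I —
Stage I.1 (borrower, the balance of probabilities, weight is at least 55): (a) 55 ≥ 55 — meets.
  Stage I.1 carried; the burden remains with the borrower.
Stage I.2 (borrower, the balance of probabilities, weight is at least 55): (b) 55 (lender's 74 disregarded) ≥ 55 — meets; (c) 60 (lender's 17 disregarded) ≥ 55 — meets.
  Stage I.2 is satisfied; the onus moves to the lender.
Stage I.3 (lender, any credible evidence, weight is at least 9): (d) 1 (borrower's 67 disregarded) < 9 — fails.
  The lender does not carry Stage I.3.
The borrower prevails on this issue.
— Issue II —
Stage II.1 (borrower, a substantially-more-likely showing, weight is at least 75): (e) 78 ≥ 75 — meets.
  Stage II.1 is satisfied; the borrower continues to bear the burden.
Stage II.2 (borrower, the preponderance of the evidence, weight exceeds 50): (f) 54 (lender's 86 disregarded) > 50 — meets.
  All elements met. The borrower retains the burden for Stage II.3.
Stage II.3 (borrower, the preponderance of the evidence, weight exceeds 50): (g) 55 > 50 — meets.
  Stage II.3 carried; the final stage is satisfied.
All stages carried — the borrower prevails on this issue.
Per-issue: Issue I → borrower; Issue II → borrower. The borrower must prevail on every issue; overall, the borrower prevails.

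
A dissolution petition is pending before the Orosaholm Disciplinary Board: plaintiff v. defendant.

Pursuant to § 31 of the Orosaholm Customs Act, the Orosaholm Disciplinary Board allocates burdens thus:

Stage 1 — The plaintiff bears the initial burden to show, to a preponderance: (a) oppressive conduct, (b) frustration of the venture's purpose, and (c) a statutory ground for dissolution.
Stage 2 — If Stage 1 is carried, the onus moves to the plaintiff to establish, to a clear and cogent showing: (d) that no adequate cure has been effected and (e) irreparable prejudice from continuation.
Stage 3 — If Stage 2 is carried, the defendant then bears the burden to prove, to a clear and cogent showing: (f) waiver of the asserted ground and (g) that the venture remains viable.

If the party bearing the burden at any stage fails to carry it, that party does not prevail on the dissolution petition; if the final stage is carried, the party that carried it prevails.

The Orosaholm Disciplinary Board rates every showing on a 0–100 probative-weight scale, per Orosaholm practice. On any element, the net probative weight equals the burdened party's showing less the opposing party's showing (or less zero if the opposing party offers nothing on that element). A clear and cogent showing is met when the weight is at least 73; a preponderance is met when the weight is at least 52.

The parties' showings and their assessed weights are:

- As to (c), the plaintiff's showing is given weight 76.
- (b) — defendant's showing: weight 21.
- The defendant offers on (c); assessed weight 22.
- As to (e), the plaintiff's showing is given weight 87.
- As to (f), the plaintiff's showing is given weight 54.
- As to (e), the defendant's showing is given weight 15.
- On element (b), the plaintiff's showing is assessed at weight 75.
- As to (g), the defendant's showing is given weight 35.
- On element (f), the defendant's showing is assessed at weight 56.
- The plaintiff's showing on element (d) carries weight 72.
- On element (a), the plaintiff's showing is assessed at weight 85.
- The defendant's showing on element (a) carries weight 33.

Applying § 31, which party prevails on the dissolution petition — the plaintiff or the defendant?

At Stage 1 the plaintiff must meet a preponderance (weight is at least 52): on (a) the weight is 85 less the opposing 33 gives net 52, ≥ 52, so (a) meets the standard; on (b) the weight is 75 less the opposing 21 gives net 54, ≥ 52, so (b) meets the standard; on (c) the weight is 76 less the opposing 22 gives net 54, which does reach 52, so (c) meets the standard.
  All elements met. The plaintiff retains the burden for Stage 2.
At Stage 2 the plaintiff must meet a clear and cogent showing (weight is at least 73): on (d) the weight is 72, < 73, so (d) does not meet the standard; on (e) the weight is 87 less the opposing 15 gives net 72, which does not reach 73, so (e) does not meet the standard.
  Not every element is met, so the plaintiff fails to carry Stage 2.
The analysis ends at Stage 2; the defendant prevails.

defendant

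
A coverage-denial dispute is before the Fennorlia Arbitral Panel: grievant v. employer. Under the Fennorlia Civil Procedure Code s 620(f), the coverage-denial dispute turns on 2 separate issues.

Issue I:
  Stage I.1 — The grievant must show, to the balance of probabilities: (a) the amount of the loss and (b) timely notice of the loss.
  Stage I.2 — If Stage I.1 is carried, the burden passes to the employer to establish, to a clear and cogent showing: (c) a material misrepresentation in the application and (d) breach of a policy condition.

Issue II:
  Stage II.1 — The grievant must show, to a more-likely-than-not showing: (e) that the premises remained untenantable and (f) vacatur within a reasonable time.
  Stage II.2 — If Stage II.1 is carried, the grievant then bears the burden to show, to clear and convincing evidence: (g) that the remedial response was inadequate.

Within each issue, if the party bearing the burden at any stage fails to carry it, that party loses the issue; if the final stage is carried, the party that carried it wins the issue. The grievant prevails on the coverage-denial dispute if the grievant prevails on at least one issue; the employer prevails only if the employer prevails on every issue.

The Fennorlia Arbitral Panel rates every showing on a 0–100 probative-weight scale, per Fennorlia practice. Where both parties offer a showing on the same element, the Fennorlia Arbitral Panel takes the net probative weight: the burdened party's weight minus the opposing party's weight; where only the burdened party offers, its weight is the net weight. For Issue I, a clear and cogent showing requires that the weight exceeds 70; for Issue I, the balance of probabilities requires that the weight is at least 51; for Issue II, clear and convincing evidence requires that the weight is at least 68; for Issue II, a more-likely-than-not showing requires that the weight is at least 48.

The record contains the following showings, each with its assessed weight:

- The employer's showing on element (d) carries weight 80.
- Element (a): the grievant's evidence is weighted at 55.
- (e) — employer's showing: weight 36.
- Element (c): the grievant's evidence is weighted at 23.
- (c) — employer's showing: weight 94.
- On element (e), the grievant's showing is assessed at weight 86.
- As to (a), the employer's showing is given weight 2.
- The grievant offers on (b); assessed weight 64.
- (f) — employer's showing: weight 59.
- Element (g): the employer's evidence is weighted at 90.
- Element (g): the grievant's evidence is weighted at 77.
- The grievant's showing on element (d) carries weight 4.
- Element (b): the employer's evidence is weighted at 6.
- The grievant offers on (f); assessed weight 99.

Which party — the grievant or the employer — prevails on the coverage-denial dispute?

— Issue I —
At Stage I.1 the grievant must meet the balance of probabilities (weight is at least 51): on (a) the weight is 55 less the opposing 2 gives net 53, which does reach 51, so (a) meets the standard; on (b) the weight is 64 less the opposing 6 gives net 58, ≥ 51, so (b) meets the standard.
  The grievant carries Stage I.1; the employer now bears the burden.
At Stage I.2 the employer must meet a clear and cogent showing (weight exceeds 70): on (c) the weight is 94 less the opposing 23 gives net 71, which does exceed 70, so (c) meets the standard; on (d) the weight is 80 less the opposing 4 gives net 76, > 70, so (d) meets the standard.
  Stage I.2 carried; the final stage is satisfied.
All stages carried — the employer prevails on this issue.
— Issue II —
Stage II.1 — burden on grievant; standard: a more-likely-than-not showing (weight is at least 48).
    (e): 86 − 36 = 50 ≥ 48 [met]
    (f): 99 − 59 = 40 < 48 [not met]
  Stage II.1 not carried; the grievant fails its burden.
So the employer prevails on this issue.
Per-issue: Issue I → employer; Issue II → employer. The grievant must prevail on at least one issue; overall, the employer prevails.

employer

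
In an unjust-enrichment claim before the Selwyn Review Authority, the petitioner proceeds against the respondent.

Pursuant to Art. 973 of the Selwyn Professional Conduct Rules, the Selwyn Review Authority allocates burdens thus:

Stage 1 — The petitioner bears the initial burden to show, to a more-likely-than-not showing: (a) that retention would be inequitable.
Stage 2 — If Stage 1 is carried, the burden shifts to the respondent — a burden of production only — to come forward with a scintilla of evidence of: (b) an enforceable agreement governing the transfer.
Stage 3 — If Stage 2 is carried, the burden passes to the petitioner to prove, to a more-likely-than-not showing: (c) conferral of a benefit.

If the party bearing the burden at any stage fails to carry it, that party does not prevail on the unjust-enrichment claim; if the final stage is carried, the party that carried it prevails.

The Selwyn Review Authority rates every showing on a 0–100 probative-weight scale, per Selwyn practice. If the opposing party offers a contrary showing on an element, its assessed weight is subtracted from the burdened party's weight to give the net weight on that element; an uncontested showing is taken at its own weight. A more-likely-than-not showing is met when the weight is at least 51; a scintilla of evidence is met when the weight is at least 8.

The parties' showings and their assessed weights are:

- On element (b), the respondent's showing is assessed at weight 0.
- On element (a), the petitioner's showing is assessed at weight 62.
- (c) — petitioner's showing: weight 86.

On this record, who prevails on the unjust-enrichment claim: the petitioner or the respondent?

At Stage 1 the petitioner must meet a more-likely-than-not showing (weight is at least 51): on (a) the weight is 62, ≥ 51, so (a) meets the standard.
  All elements met. The burden passes to the respondent.
At Stage 2 the respondent must meet a scintilla of evidence (weight is at least 8): on (b) the weight is 0, which does not reach 8, so (b) does not meet the standard.
  Not every element is met, so the respondent fails to carry Stage 2.
The petitioner prevails.

petitioner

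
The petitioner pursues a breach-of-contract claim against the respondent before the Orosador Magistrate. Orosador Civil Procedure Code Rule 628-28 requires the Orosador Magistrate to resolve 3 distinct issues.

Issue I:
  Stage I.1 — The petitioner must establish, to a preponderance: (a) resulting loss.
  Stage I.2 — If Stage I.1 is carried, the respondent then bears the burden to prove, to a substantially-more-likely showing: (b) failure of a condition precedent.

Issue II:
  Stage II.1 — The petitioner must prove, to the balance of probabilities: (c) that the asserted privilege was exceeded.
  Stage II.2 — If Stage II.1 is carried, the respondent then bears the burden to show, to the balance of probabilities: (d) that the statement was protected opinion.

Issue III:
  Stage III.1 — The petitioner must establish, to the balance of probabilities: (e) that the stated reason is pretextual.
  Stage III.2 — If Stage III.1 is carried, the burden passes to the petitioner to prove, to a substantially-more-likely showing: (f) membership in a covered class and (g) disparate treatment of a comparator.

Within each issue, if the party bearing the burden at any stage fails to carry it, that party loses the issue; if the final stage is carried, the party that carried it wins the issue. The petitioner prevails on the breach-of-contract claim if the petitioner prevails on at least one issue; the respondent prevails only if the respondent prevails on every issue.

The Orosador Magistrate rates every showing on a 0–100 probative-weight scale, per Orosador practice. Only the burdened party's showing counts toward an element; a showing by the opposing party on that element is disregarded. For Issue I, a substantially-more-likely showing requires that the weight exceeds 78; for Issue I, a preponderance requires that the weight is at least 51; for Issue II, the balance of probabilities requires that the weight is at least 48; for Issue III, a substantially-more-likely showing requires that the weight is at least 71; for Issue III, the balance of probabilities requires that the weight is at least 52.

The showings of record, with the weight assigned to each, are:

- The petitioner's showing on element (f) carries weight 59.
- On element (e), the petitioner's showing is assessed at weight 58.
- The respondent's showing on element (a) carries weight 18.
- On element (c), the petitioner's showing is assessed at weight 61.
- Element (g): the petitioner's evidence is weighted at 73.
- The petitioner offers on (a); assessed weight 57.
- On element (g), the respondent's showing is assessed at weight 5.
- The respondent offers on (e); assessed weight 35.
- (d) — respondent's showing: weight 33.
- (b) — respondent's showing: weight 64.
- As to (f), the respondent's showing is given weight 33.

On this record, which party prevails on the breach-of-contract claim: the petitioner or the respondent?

— Issue I —
Stage I.1 (petitioner, a preponderance, weight is at least 51): (a) 57 (respondent's 18 disregarded) ≥ 51 — meets.
  Stage I.1 carried; the burden shifts to the respondent.
Stage I.2 (respondent, a substantially-more-likely showing, weight exceeds 78): (b) 64 ≤ 78 — fails.
  Stage I.2 not carried; the respondent fails its burden.
The petitioner prevails on this issue.
— Issue II —
Stage II.1 — burden on petitioner; standard: the balance of probabilities (weight is at least 48).
    (c): 61 ≥ 48 [met]
  Stage II.1 is satisfied; the onus moves to the respondent.
Stage II.2 — burden on respondent; standard: the balance of probabilities (weight is at least 48).
    (d): 33 < 48 [not met]
  Not every element is met, so the respondent fails to carry Stage II.2.
The petitioner prevails on this issue.
— Issue III —
Stage III.1 — burden on petitioner; standard: the balance of probabilities (weight is at least 52).
    (e): 58 (respondent's 35 disregarded) ≥ 52 [met]
  Stage III.1 carried; the burden remains with the petitioner.
Stage III.2 — burden on petitioner; standard: a substantially-more-likely showing (weight is at least 71).
    (f): 59 (respondent's 33 disregarded) < 71 [not met]
    (g): 73 (respondent's 5 disregarded) ≥ 71 [met]
  The petitioner does not carry Stage III.2.
The analysis ends at Stage III.2; the respondent prevails on this issue.
Per-issue: Issue I → petitioner; Issue II → petitioner; Issue III → respondent. The petitioner must prevail on at least one issue; overall, the petitioner prevails.

petitioner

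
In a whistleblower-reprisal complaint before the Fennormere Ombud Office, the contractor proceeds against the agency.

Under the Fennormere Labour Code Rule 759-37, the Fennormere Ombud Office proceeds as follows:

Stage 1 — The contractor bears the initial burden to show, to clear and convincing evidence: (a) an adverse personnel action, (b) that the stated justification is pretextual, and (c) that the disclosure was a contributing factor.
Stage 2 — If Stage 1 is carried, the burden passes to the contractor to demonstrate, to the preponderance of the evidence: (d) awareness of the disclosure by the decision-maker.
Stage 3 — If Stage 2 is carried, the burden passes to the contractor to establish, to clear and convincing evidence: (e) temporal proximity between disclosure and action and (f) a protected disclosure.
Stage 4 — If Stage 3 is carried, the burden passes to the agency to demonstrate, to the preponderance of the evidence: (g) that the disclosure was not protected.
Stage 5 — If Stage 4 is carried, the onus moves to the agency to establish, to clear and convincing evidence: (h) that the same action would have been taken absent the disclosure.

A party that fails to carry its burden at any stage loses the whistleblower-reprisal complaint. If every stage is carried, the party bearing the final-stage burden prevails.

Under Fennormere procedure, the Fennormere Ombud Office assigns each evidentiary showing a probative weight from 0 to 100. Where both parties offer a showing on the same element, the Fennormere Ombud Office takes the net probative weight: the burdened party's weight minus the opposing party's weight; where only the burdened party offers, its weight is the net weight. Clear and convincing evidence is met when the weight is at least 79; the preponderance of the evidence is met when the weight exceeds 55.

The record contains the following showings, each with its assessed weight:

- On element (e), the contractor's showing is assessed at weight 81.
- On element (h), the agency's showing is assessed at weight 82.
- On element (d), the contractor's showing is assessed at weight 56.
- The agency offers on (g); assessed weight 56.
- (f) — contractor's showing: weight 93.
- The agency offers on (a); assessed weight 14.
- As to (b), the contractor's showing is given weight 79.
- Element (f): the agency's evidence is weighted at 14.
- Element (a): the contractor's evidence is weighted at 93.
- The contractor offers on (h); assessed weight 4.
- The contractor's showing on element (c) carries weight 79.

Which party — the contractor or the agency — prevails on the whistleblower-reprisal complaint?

contractor

Stage 1 — burden on contractor; standard: clear and convincing evidence (weight is at least 79).
    (a): 93 − 14 = 79 ≥ 79 [met]
    (b): 79 ≥ 79 [met]
    (c): 79 ≥ 79 [met]
  Stage 1 is satisfied; the contractor continues to bear the burden.
Stage 2 — burden on contractor; standard: the preponderance of the evidence (weight exceeds 55).
    (d): 56 > 55 [met]
  Stage 2 is satisfied; the contractor continues to bear the burden.
Stage 3 — burden on contractor; standard: clear and convincing evidence (weight is at least 79).
    (e): 81 ≥ 79 [met]
    (f): 93 − 14 = 79 ≥ 79 [met]
  The contractor carries Stage 3; the agency now bears the burden.
Stage 4 — burden on agency; standard: the preponderance of the evidence (weight exceeds 55).
    (g): 56 > 55 [met]
  All elements met. The agency retains the burden for Stage 5.
Stage 5 — burden on agency; standard: clear and convincing evidence (weight is at least 79).
    (h): 82 − 4 = 78 < 79 [not met]
  The agency does not carry Stage 5.
So the contractor prevails.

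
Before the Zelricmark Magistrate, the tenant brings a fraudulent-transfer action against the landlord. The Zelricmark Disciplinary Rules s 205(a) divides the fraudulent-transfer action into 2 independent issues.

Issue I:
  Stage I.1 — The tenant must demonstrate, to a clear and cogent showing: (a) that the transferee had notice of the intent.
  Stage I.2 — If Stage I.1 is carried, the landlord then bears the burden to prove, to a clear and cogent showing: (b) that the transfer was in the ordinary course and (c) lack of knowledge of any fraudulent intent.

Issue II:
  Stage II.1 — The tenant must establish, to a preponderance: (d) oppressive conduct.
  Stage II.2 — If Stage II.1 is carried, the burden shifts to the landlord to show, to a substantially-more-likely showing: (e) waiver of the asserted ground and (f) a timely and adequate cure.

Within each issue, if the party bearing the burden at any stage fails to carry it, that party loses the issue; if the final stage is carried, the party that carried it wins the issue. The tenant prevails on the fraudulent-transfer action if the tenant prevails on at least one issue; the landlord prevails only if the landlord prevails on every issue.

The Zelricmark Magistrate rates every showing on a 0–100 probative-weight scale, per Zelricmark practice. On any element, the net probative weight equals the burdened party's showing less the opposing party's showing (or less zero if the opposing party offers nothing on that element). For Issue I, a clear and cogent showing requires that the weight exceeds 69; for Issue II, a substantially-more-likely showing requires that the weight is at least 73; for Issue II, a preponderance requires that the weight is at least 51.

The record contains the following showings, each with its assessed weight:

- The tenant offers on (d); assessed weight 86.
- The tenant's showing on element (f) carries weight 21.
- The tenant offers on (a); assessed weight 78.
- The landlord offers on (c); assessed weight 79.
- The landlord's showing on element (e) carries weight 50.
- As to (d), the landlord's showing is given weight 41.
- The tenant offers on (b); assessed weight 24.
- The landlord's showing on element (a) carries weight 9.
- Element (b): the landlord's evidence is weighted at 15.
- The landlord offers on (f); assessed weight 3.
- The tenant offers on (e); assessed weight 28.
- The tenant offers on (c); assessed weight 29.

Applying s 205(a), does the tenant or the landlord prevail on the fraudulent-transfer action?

— Issue I —
Stage I.1 (tenant, a clear and cogent showing, weight exceeds 69): (a) net 78−9=69 ≤ 69 — fails.
  Stage I.1 not carried; the tenant fails its burden.
The analysis ends at Stage I.1; the landlord prevails on this issue.
— Issue II —
Stage II.1 (tenant, a preponderance, weight is at least 51): (d) net 86−41=45 < 51 — fails.
  Stage II.1 not carried; the tenant fails its burden.
So the landlord prevails on this issue.
Per-issue: Issue I → landlord; Issue II → landlord. The tenant must prevail on at least one issue; overall, the landlord prevails.

landlord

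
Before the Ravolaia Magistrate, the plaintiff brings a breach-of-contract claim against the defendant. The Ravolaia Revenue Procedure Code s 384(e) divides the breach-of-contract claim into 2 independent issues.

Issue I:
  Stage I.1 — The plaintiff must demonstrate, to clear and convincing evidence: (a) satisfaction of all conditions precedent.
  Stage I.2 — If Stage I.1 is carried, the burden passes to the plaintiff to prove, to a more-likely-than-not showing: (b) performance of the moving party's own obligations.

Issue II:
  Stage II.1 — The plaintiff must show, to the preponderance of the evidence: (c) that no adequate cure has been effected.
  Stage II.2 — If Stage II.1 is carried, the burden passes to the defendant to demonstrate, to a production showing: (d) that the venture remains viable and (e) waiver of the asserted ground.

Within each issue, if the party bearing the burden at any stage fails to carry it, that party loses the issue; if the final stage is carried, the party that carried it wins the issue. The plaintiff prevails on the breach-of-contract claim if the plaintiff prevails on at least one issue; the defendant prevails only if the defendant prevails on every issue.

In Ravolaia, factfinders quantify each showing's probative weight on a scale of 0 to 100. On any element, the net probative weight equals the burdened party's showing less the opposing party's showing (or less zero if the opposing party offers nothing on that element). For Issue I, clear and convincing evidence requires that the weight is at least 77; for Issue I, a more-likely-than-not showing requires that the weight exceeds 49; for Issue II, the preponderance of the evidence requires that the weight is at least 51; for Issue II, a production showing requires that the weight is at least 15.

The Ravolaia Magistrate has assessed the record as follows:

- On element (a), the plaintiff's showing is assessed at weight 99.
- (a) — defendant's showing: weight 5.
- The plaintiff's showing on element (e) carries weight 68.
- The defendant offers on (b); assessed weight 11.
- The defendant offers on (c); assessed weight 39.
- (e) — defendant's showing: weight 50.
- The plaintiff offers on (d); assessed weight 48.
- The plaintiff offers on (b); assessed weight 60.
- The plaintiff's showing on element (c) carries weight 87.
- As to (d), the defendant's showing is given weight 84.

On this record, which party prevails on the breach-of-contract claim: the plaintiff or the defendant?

— Issue I —
At Stage I.1 the plaintiff must meet clear and convincing evidence (weight is at least 77): on (a) the weight is 99 less the opposing 5 gives net 94, which does reach 77, so (a) meets the standard.
  Stage I.1 is satisfied; the plaintiff continues to bear the burden.
At Stage I.2 the plaintiff must meet a more-likely-than-not showing (weight exceeds 49): on (b) the weight is 60 less the opposing 11 gives net 49, which does not exceed 49, so (b) does not meet the standard.
  Not every element is met, so the plaintiff fails to carry Stage I.2.
The analysis ends at Stage I.2; the defendant prevails on this issue.
— Issue II —
Stage II.1 — burden on plaintiff; standard: the preponderance of the evidence (weight is at least 51).
    (c): 87 − 39 = 48 < 51 [not met]
  Not every element is met, so the plaintiff fails to carry Stage II.1.
So the defendant prevails on this issue.
Per-issue: Issue I → defendant; Issue II → defendant. The plaintiff must prevail on at least one issue; overall, the defendant prevails.

defendant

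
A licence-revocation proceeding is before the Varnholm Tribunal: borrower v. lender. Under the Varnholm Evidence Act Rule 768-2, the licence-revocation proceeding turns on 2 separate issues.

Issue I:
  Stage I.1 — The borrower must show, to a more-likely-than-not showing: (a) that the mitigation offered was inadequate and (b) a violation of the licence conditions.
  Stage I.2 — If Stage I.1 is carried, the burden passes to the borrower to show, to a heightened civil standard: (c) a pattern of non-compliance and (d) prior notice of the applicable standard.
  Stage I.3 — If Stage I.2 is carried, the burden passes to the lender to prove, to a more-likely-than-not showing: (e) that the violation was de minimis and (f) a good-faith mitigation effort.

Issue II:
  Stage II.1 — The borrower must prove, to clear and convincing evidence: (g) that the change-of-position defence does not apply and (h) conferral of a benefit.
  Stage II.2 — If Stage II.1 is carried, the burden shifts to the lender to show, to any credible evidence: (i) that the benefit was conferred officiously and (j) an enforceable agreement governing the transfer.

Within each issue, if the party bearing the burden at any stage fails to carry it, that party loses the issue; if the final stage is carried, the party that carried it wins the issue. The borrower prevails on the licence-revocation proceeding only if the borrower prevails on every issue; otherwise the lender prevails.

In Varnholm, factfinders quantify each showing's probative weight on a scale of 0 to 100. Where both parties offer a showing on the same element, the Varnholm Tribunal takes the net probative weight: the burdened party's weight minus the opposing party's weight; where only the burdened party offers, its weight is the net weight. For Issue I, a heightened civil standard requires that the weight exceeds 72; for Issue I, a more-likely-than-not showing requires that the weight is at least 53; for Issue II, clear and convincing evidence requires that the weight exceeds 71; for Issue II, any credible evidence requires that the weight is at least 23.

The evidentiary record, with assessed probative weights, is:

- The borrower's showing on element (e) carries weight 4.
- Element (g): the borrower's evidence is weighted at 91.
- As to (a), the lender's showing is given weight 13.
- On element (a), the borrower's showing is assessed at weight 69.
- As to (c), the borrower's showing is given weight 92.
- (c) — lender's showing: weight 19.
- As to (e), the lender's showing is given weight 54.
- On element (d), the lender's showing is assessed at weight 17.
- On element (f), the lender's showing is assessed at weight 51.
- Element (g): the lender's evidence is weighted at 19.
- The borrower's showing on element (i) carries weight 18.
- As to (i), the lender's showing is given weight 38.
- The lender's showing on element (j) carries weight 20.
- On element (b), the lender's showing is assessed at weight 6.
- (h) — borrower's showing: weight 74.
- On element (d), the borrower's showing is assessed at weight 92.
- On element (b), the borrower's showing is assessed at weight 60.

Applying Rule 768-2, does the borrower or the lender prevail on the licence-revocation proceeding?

borrower

— Issue I —
Stage I.1 (borrower, a more-likely-than-not showing, weight is at least 53): (a) net 69−13=56 ≥ 53 — meets; (b) net 60−6=54 ≥ 53 — meets.
  Stage I.1 carried; the burden remains with the borrower.
Stage I.2 (borrower, a heightened civil standard, weight exceeds 72): (c) net 92−19=73 > 72 — meets; (d) net 92−17=75 > 72 — meets.
  All elements met. The burden passes to the lender.
Stage I.3 (lender, a more-likely-than-not showing, weight is at least 53): (e) net 54−4=50 < 53 — fails; (f) 51 < 53 — fails.
  Stage I.3 not carried; the lender fails its burden.
The analysis ends at Stage I.3; the borrower prevails on this issue.
— Issue II —
At Stage II.1 the borrower must meet clear and convincing evidence (weight exceeds 71): on (g) the weight is 91 less the opposing 19 gives net 72, which does exceed 71, so (g) meets the standard; on (h) the weight is 74, > 71, so (h) meets the standard.
  Stage II.1 is satisfied; the onus moves to the lender.
At Stage II.2 the lender must meet any credible evidence (weight is at least 23): on (i) the weight is 38 less the opposing 18 gives net 20, < 23, so (i) does not meet the standard; on (j) the weight is 20, which does not reach 23, so (j) does not meet the standard.
  Stage II.2 not carried; the lender fails its burden.
The analysis ends at Stage II.2; the borrower prevails on this issue.
Per-issue: Issue I → borrower; Issue II → borrower. The borrower must prevail on every issue; overall, the borrower prevails.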